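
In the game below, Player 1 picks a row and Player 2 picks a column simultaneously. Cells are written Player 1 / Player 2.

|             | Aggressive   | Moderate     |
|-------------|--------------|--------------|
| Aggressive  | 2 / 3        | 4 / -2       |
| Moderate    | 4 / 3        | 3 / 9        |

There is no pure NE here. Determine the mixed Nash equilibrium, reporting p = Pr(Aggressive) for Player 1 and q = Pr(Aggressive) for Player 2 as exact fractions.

p = 6/11, q = 1/3

In a mixed NE each player is indifferent between their pure strategies, so the opponent's mix sets the indifference.
Player 2 indifferent between Aggressive and Moderate: p·3 + (1−p)·3 = p·(-2) + (1−p)·9 ⟹ 3 + 0p = 9 + (-11)p ⟹ p = 6/11.
Player 1 indifferent between Aggressive and Moderate: q·2 + (1−q)·4 = q·4 + (1−q)·3 ⟹ 4 + (-2)q = 3 + 1q ⟹ q = 1/3.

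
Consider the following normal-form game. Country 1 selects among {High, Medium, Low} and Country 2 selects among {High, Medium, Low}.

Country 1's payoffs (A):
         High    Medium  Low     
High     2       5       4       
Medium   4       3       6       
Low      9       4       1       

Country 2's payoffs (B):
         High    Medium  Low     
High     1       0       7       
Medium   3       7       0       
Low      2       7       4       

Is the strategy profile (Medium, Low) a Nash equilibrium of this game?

Holding Country 2 at Low: Country 1 gets 6 from Medium, versus 4 from High, 1 from Low. No profitable deviation for Country 1.
Holding Country 1 at Medium: Country 2 gets 0 from Low but could get 7 by switching to Medium. Country 2 has a profitable deviation.

No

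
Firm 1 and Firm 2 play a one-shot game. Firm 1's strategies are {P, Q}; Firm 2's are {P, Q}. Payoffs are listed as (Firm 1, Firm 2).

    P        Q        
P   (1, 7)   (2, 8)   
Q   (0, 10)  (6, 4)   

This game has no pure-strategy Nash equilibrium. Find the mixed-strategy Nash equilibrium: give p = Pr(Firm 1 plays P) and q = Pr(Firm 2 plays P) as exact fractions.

Each player's mixing probability is pinned down by making the *other* player indifferent.
Firm 2 indifferent between P and Q: p·7 + (1−p)·10 = p·8 + (1−p)·4 ⟹ 10 + (-3)p = 4 + 4p ⟹ p = 6/7.
Firm 1 indifferent between P and Q: q·1 + (1−q)·2 = q·0 + (1−q)·6 ⟹ 2 + (-1)q = 6 + (-6)q ⟹ q = 4/5.

p = 6/7, q = 4/5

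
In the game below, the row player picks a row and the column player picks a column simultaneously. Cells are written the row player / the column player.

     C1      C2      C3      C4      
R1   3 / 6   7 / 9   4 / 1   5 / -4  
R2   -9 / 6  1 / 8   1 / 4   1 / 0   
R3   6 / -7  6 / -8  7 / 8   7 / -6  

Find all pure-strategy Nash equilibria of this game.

(R1, C2) and (R3, C3)

A profile is a Nash equilibrium when each player is best-responding to the other.
The row player's best responses — vs C1: R3 (payoff 6); vs C2: R1 (payoff 7); vs C3: R3 (payoff 7); vs C4: R3 (payoff 7).
The column player's best responses — vs R1: C2 (payoff 9); vs R2: C2 (payoff 8); vs R3: C3 (payoff 8).
Mutual best responses occur at (R1, C2) and (R3, C3); at each, neither player gains by switching.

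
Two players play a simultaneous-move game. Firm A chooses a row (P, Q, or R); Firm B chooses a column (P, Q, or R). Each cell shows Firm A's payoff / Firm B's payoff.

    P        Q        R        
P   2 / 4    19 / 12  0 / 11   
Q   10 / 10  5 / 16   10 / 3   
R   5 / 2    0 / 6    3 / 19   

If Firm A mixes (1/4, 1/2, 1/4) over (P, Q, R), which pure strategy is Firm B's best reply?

Q

Compute Firm B's expected payoff from each pure strategy against the given mix.
P: (1/4)·4 + (1/2)·10 + (1/4)·2 = 13/2
Q: (1/4)·12 + (1/2)·16 + (1/4)·6 = 25/2
R: (1/4)·11 + (1/2)·3 + (1/4)·19 = 9
Highest expected payoff is 25/2, from Q.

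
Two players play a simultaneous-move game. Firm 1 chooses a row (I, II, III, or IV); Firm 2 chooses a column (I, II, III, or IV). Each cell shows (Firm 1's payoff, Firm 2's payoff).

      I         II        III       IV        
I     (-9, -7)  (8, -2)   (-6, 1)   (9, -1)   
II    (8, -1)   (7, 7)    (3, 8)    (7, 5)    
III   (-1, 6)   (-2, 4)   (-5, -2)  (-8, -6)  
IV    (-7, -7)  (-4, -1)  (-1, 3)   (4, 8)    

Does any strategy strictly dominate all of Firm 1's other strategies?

Check whether one of Firm 1's strategies beats all alternatives regardless of what the opponent does.
I is not dominant: against I, II gives 8 > -9.
II is not dominant: against II, I gives 8 > 7.
III is not dominant: against I, II gives 8 > -1.
IV is not dominant: against I, II gives 8 > -7.
No single strategy is best against every opponent action.

No strictly dominant strategy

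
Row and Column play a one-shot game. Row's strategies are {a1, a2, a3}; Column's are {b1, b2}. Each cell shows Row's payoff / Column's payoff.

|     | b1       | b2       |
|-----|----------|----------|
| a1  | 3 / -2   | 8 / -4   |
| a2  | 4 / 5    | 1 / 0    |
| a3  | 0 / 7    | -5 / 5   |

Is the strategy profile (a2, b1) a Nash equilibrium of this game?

Holding Column at b1: Row gets 4 from a2, versus 3 from a1, 0 from a3. No profitable deviation for Row.
Holding Row at a2: Column gets 5 from b1, versus 0 from b2. No profitable deviation for Column either.

Yes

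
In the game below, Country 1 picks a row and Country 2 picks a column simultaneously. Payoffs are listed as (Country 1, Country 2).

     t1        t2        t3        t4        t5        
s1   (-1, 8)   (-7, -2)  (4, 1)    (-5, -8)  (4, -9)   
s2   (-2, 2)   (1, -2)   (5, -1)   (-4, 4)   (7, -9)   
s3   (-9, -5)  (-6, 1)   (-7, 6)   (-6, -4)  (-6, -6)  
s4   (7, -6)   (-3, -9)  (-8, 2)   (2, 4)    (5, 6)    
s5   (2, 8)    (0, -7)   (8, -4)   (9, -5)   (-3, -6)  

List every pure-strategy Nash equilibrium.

There is no pure-strategy Nash equilibrium

A profile is a Nash equilibrium when each player is best-responding to the other.
Country 1's best responses — vs t1: s4 (payoff 7); vs t2: s2 (payoff 1); vs t3: s5 (payoff 8); vs t4: s5 (payoff 9); vs t5: s2 (payoff 7).
Country 2's best responses — vs s1: t1 (payoff 8); vs s2: t4 (payoff 4); vs s3: t3 (payoff 6); vs s4: t5 (payoff 6); vs s5: t1 (payoff 8).
No cell has both players best-responding. For instance, Country 1's best reply to t2 is s2, but against s2 Country 2 prefers t4 over t2.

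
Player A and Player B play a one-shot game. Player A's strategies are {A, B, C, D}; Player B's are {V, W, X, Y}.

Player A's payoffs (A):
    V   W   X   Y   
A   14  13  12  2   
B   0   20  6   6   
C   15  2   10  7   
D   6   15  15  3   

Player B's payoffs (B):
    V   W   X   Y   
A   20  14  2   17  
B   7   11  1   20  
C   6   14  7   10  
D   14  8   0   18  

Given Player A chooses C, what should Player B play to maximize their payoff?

W

With Player A fixed at C, Player B's payoffs are: V → 6, W → 14, X → 7, Y → 10.
The maximum is 14, achieved by W.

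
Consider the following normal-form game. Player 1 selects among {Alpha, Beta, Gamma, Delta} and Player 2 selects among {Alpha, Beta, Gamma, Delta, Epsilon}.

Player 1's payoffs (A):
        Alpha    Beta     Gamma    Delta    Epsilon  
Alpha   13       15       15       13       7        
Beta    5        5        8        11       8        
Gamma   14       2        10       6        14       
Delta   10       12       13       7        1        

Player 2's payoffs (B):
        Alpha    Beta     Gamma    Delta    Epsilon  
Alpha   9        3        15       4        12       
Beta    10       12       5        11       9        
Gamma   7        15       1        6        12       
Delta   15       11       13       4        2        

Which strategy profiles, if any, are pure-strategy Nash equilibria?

(Alpha, Gamma)

Find each player's best response to every opponent strategy; NE are the intersections.
Player 1's best responses — vs Alpha: Gamma (payoff 14); vs Beta: Alpha (payoff 15); vs Gamma: Alpha (payoff 15); vs Delta: Alpha (payoff 13); vs Epsilon: Gamma (payoff 14).
Player 2's best responses — vs Alpha: Gamma (payoff 15); vs Beta: Beta (payoff 12); vs Gamma: Beta (payoff 15); vs Delta: Alpha (payoff 15).
The only mutual best response is (Alpha, Gamma); neither player gains by switching there.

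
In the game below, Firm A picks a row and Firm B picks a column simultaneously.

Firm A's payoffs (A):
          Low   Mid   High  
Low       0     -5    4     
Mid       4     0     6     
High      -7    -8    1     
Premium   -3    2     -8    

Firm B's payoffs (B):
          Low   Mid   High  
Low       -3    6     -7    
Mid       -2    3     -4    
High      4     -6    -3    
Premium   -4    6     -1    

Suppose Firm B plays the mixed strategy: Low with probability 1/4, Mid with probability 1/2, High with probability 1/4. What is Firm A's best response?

Mid

Firm A's best reply maximizes expected payoff against the mix.
Low: (1/4)·0 + (1/2)·(-5) + (1/4)·4 = -3/2
Mid: (1/4)·4 + (1/2)·0 + (1/4)·6 = 5/2
High: (1/4)·(-7) + (1/2)·(-8) + (1/4)·1 = -11/2
Premium: (1/4)·(-3) + (1/2)·2 + (1/4)·(-8) = -7/4
Highest expected payoff is 5/2, from Mid.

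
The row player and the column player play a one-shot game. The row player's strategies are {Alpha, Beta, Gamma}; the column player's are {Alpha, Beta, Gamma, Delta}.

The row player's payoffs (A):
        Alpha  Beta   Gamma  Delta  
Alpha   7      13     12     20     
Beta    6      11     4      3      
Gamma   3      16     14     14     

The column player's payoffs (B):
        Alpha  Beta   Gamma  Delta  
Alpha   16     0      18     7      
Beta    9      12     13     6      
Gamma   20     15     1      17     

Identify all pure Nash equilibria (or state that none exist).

No pure-strategy Nash equilibrium

A profile is a Nash equilibrium when each player is best-responding to the other.
The row player's best responses — vs Alpha: Alpha (payoff 7); vs Beta: Gamma (payoff 16); vs Gamma: Gamma (payoff 14); vs Delta: Alpha (payoff 20).
The column player's best responses — vs Alpha: Gamma (payoff 18); vs Beta: Gamma (payoff 13); vs Gamma: Alpha (payoff 20).
No cell has both players best-responding. For instance, the row player's best reply to Gamma is Gamma, but against Gamma the column player prefers Alpha over Gamma.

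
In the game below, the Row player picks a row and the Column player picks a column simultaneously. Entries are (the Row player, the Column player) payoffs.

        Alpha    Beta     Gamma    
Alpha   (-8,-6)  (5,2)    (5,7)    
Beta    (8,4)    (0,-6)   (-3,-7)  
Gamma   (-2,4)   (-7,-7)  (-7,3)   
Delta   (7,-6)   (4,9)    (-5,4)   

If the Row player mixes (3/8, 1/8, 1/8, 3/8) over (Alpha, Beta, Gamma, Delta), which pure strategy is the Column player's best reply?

Gamma

The Column player's best reply maximizes expected payoff against the mix.
Alpha: (3/8)·(-6) + (1/8)·4 + (1/8)·4 + (3/8)·(-6) = -7/2
Beta: (3/8)·2 + (1/8)·(-6) + (1/8)·(-7) + (3/8)·9 = 5/2
Gamma: (3/8)·7 + (1/8)·(-7) + (1/8)·3 + (3/8)·4 = 29/8
Highest expected payoff is 29/8, from Gamma.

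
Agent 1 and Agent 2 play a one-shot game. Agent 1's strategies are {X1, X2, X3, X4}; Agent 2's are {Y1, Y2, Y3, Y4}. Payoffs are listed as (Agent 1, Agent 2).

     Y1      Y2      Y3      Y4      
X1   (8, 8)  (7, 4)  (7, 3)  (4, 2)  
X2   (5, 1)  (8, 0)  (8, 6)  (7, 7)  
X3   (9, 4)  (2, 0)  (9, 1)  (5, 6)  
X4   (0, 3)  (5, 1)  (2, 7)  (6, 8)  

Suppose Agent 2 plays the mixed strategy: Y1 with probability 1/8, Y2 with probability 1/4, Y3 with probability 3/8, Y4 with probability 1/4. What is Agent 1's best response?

Compute Agent 1's expected payoff from each pure strategy against the given mix.
X1: (1/8)·8 + (1/4)·7 + (3/8)·7 + (1/4)·4 = 51/8
X2: (1/8)·5 + (1/4)·8 + (3/8)·8 + (1/4)·7 = 59/8
X3: (1/8)·9 + (1/4)·2 + (3/8)·9 + (1/4)·5 = 25/4
X4: (1/8)·0 + (1/4)·5 + (3/8)·2 + (1/4)·6 = 7/2
Highest expected payoff is 59/8, from X2.

X2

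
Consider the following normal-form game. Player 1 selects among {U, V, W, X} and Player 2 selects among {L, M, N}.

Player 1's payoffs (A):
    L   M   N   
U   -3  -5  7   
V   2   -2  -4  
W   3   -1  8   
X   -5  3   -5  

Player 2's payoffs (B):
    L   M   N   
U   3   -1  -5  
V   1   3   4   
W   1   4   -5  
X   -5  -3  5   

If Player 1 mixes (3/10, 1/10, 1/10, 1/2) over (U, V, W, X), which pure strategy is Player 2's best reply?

Compute Player 2's expected payoff from each pure strategy against the given mix.
L: (3/10)·3 + (1/10)·1 + (1/10)·1 + (1/2)·(-5) = -7/5
M: (3/10)·(-1) + (1/10)·3 + (1/10)·4 + (1/2)·(-3) = -11/10
N: (3/10)·(-5) + (1/10)·4 + (1/10)·(-5) + (1/2)·5 = 9/10
Highest expected payoff is 9/10, from N.

N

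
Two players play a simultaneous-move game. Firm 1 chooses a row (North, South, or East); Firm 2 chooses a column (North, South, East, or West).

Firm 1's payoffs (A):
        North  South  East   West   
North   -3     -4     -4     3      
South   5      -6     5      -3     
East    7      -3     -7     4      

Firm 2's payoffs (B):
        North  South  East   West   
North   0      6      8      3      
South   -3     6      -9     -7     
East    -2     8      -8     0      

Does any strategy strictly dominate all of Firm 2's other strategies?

No strictly dominant strategy

A strategy is strictly dominant if it gives Firm 2 a strictly higher payoff than every other strategy, against every choice by the opponent.
North is not dominant: against North, South gives 6 > 0.
South is not dominant: against North, East gives 8 > 6.
East is not dominant: against South, North gives -3 > -9.
West is not dominant: against North, South gives 6 > 3.
No single strategy is best against every opponent action.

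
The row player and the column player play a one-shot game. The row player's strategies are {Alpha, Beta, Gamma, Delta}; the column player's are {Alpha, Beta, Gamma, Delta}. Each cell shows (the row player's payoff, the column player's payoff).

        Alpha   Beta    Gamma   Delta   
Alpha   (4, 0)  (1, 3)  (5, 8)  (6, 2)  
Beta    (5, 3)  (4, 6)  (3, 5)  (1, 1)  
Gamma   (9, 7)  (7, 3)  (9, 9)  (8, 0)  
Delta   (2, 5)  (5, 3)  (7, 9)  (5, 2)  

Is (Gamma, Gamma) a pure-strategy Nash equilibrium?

Holding the column player at Gamma: the row player gets 9 from Gamma, versus 5 from Alpha, 3 from Beta, 7 from Delta. No profitable deviation for the row player.
Holding the row player at Gamma: the column player gets 9 from Gamma, versus 7 from Alpha, 3 from Beta, 0 from Delta. No profitable deviation for the column player either.

Yes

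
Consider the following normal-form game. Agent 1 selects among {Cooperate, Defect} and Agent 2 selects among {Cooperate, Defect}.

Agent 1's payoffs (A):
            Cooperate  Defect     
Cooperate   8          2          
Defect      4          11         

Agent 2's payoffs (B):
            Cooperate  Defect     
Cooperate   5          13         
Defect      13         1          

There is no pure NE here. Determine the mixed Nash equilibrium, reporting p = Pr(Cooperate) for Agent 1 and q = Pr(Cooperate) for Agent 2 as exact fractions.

p = 3/5, q = 9/13

Each player's mixing probability is pinned down by making the *other* player indifferent.
Agent 2 indifferent between Cooperate and Defect: p·5 + (1−p)·13 = p·13 + (1−p)·1 ⟹ 13 + (-8)p = 1 + 12p ⟹ p = 3/5.
Agent 1 indifferent between Cooperate and Defect: q·8 + (1−q)·2 = q·4 + (1−q)·11 ⟹ 2 + 6q = 11 + (-7)q ⟹ q = 9/13.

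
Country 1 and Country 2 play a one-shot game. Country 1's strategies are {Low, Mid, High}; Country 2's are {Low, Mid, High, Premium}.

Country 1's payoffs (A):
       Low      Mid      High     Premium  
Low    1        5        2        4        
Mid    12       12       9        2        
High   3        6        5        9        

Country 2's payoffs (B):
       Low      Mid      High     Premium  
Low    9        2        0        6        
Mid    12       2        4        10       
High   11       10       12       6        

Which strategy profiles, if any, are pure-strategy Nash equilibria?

(Mid, Low)

Find each player's best response to every opponent strategy; NE are the intersections.
Country 1's best responses — vs Low: Mid (payoff 12); vs Mid: Mid (payoff 12); vs High: Mid (payoff 9); vs Premium: High (payoff 9).
Country 2's best responses — vs Low: Low (payoff 9); vs Mid: Low (payoff 12); vs High: High (payoff 12).
The only mutual best response is (Mid, Low); neither player gains by switching there.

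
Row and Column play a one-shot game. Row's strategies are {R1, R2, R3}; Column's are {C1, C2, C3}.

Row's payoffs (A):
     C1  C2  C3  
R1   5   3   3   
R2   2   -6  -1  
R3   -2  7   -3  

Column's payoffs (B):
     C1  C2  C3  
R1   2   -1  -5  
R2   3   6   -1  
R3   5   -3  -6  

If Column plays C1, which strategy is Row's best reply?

R1

With Column fixed at C1, Row's payoffs are: R1 → 5, R2 → 2, R3 → -2.
The maximum is 5, achieved by R1.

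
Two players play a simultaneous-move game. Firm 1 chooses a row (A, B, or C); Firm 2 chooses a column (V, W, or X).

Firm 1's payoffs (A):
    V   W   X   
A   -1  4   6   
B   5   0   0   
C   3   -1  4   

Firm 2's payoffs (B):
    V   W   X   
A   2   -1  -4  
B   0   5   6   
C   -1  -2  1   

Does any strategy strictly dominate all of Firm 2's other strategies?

Check whether one of Firm 2's strategies beats all alternatives regardless of what the opponent does.
V is not dominant: against B, W gives 5 > 0.
W is not dominant: against A, V gives 2 > -1.
X is not dominant: against A, V gives 2 > -4.
No single strategy is best against every opponent action.

None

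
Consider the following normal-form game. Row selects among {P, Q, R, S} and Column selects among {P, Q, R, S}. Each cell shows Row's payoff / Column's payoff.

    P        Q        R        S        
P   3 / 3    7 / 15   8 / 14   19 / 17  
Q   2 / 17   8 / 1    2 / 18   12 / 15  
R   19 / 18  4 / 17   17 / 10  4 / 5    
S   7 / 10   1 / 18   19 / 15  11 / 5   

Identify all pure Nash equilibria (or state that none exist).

(P, S) and (R, P)

Find each player's best response to every opponent strategy; NE are the intersections.
Row's best responses — vs P: R (payoff 19); vs Q: Q (payoff 8); vs R: S (payoff 19); vs S: P (payoff 19).
Column's best responses — vs P: S (payoff 17); vs Q: R (payoff 18); vs R: P (payoff 18); vs S: Q (payoff 18).
Mutual best responses occur at (P, S) and (R, P); at each, neither player gains by switching.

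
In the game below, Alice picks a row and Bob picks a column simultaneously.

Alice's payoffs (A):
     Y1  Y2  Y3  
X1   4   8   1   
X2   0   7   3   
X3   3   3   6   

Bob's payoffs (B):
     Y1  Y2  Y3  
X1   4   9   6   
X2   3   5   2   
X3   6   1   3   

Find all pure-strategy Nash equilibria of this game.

A profile is a Nash equilibrium when each player is best-responding to the other.
Alice's best responses — vs Y1: X1 (payoff 4); vs Y2: X1 (payoff 8); vs Y3: X3 (payoff 6).
Bob's best responses — vs X1: Y2 (payoff 9); vs X2: Y2 (payoff 5); vs X3: Y1 (payoff 6).
The only mutual best response is (X1, Y2); neither player gains by switching there.

(X1, Y2)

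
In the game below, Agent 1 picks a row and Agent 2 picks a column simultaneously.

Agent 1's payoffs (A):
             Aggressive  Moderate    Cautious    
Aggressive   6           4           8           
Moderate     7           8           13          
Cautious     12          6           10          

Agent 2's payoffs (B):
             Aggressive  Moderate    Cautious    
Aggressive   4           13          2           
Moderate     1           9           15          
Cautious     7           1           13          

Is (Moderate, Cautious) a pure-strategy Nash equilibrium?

Holding Agent 2 at Cautious: Agent 1 gets 13 from Moderate, versus 8 from Aggressive, 10 from Cautious. No profitable deviation for Agent 1.
Holding Agent 1 at Moderate: Agent 2 gets 15 from Cautious, versus 1 from Aggressive, 9 from Moderate. No profitable deviation for Agent 2 either.

Yes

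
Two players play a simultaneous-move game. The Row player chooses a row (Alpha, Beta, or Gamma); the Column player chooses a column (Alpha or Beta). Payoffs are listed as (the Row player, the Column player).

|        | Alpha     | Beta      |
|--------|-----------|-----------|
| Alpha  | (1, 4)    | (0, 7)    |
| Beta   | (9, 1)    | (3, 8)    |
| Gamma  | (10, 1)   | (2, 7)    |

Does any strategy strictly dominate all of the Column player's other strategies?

Check whether one of the Column player's strategies beats all alternatives regardless of what the opponent does.
Beta strictly dominates: vs Alpha: 7 > 4; vs Beta: 8 > 1; vs Gamma: 7 > 1.

Beta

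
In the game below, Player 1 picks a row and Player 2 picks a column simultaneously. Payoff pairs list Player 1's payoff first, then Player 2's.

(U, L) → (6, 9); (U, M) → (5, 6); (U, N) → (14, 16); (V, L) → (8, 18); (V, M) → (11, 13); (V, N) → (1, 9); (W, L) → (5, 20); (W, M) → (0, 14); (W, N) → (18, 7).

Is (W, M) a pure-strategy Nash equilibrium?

No

Holding Player 2 at M: Player 1 gets 0 from W but could get 11 by switching to V. Player 1 has a profitable deviation.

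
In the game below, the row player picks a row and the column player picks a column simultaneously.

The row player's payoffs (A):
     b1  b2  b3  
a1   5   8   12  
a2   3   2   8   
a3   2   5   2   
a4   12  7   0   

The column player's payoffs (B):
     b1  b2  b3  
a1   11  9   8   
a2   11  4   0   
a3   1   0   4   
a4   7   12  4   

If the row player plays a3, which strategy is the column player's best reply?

b3

With the row player fixed at a3, the column player's payoffs are: b1 → 1, b2 → 0, b3 → 4.
The maximum is 4, achieved by b3.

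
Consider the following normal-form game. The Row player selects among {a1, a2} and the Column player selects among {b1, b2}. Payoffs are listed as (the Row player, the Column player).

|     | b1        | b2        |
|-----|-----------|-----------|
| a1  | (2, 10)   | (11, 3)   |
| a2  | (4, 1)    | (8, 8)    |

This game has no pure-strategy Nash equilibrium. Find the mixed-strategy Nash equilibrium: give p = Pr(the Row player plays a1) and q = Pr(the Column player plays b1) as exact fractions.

p = 1/2, q = 3/5

In a mixed NE each player is indifferent between their pure strategies, so the opponent's mix sets the indifference.
The Column player indifferent between b1 and b2: p·10 + (1−p)·1 = p·3 + (1−p)·8 ⟹ 1 + 9p = 8 + (-5)p ⟹ p = 1/2.
The Row player indifferent between a1 and a2: q·2 + (1−q)·11 = q·4 + (1−q)·8 ⟹ 11 + (-9)q = 8 + (-4)q ⟹ q = 3/5.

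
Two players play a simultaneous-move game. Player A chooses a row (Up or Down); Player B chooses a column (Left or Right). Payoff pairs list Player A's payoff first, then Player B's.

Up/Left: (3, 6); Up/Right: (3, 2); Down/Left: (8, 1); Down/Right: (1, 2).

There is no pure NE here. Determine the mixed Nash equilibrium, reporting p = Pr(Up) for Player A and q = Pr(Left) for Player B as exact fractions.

p = 1/5, q = 2/7

In a mixed NE each player is indifferent between their pure strategies, so the opponent's mix sets the indifference.
Player B indifferent between Left and Right: p·6 + (1−p)·1 = p·2 + (1−p)·2 ⟹ 1 + 5p = 2 + 0p ⟹ p = 1/5.
Player A indifferent between Up and Down: q·3 + (1−q)·3 = q·8 + (1−q)·1 ⟹ 3 + 0q = 1 + 7q ⟹ q = 2/7.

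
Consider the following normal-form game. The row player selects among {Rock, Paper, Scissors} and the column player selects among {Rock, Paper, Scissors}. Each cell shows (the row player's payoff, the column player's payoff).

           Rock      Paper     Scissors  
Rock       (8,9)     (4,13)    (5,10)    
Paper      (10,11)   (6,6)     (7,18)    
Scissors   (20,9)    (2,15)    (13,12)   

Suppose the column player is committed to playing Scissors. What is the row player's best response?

Scissors

With the column player fixed at Scissors, the row player's payoffs are: Rock → 5, Paper → 7, Scissors → 13.
The maximum is 13, achieved by Scissors.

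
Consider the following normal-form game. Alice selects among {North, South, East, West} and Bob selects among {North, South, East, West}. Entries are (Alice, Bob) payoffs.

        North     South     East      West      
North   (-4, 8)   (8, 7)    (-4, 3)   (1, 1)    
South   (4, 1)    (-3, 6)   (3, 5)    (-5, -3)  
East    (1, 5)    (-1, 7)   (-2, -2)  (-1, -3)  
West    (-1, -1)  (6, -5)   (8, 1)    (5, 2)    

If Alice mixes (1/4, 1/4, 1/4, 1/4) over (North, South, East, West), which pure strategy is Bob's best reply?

Bob's best reply maximizes expected payoff against the mix.
North: (1/4)·8 + (1/4)·1 + (1/4)·5 + (1/4)·(-1) = 13/4
South: (1/4)·7 + (1/4)·6 + (1/4)·7 + (1/4)·(-5) = 15/4
East: (1/4)·3 + (1/4)·5 + (1/4)·(-2) + (1/4)·1 = 7/4
West: (1/4)·1 + (1/4)·(-3) + (1/4)·(-3) + (1/4)·2 = -3/4
Highest expected payoff is 15/4, from South.

South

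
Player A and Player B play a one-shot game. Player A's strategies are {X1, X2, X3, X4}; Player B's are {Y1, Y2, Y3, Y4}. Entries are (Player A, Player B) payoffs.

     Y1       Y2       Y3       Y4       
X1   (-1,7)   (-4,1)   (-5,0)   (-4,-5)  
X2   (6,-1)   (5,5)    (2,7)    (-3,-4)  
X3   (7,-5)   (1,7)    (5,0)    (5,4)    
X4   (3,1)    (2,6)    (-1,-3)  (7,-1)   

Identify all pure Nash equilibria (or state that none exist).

Check mutual best responses: a cell is a NE iff neither player can gain by unilaterally deviating.
Player A's best responses — vs Y1: X3 (payoff 7); vs Y2: X2 (payoff 5); vs Y3: X3 (payoff 5); vs Y4: X4 (payoff 7).
Player B's best responses — vs X1: Y1 (payoff 7); vs X2: Y3 (payoff 7); vs X3: Y2 (payoff 7); vs X4: Y2 (payoff 6).
No cell has both players best-responding. For instance, Player A's best reply to Y3 is X3, but against X3 Player B prefers Y2 over Y3.

None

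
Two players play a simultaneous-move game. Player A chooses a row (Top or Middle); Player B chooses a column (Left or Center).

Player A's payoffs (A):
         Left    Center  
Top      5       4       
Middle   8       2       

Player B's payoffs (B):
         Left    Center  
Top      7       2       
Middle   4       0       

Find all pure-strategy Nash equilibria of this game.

(Middle, Left)

Check mutual best responses: a cell is a NE iff neither player can gain by unilaterally deviating.
Player A's best responses — vs Left: Middle (payoff 8); vs Center: Top (payoff 4).
Player B's best responses — vs Top: Left (payoff 7); vs Middle: Left (payoff 4).
The only mutual best response is (Middle, Left); neither player gains by switching there.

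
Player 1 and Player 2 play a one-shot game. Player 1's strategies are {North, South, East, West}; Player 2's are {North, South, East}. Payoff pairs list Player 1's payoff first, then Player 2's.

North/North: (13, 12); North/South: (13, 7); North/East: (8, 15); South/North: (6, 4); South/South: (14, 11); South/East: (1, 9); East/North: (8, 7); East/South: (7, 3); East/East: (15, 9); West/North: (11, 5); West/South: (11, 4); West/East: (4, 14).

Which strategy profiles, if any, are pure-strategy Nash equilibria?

Check mutual best responses: a cell is a NE iff neither player can gain by unilaterally deviating.
Player 1's best responses — vs North: North (payoff 13); vs South: South (payoff 14); vs East: East (payoff 15).
Player 2's best responses — vs North: East (payoff 15); vs South: South (payoff 11); vs East: East (payoff 9); vs West: East (payoff 14).
Mutual best responses occur at (South, South) and (East, East); at each, neither player gains by switching.

(South, South) and (East, East)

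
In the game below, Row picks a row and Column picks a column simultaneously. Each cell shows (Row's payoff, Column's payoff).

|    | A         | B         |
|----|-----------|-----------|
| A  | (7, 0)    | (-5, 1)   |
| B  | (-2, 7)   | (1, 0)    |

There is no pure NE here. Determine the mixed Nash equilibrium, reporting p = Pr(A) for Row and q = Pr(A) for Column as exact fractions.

p = 7/8, q = 2/5

Each player's mixing probability is pinned down by making the *other* player indifferent.
Column indifferent between A and B: p·0 + (1−p)·7 = p·1 + (1−p)·0 ⟹ 7 + (-7)p = 0 + 1p ⟹ p = 7/8.
Row indifferent between A and B: q·7 + (1−q)·(-5) = q·(-2) + (1−q)·1 ⟹ (-5) + 12q = 1 + (-3)q ⟹ q = 2/5.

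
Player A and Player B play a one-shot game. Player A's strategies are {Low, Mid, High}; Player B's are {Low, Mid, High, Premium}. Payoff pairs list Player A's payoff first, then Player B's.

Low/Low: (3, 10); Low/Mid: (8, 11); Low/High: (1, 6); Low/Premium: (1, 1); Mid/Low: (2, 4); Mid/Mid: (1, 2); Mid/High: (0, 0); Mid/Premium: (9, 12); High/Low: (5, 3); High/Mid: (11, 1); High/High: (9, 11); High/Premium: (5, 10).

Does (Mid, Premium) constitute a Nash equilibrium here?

Yes

Holding Player B at Premium: Player A gets 9 from Mid, versus 1 from Low, 5 from High. No profitable deviation for Player A.
Holding Player A at Mid: Player B gets 12 from Premium, versus 4 from Low, 2 from Mid, 0 from High. No profitable deviation for Player B either.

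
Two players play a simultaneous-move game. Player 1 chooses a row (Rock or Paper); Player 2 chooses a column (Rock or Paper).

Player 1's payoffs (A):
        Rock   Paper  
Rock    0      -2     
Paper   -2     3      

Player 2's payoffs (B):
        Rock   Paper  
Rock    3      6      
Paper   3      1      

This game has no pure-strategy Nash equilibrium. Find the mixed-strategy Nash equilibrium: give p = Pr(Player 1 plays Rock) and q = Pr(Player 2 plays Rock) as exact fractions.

p = 2/5, q = 5/7

Each player's mixing probability is pinned down by making the *other* player indifferent.
Player 2 indifferent between Rock and Paper: p·3 + (1−p)·3 = p·6 + (1−p)·1 ⟹ 3 + 0p = 1 + 5p ⟹ p = 2/5.
Player 1 indifferent between Rock and Paper: q·0 + (1−q)·(-2) = q·(-2) + (1−q)·3 ⟹ (-2) + 2q = 3 + (-5)q ⟹ q = 5/7.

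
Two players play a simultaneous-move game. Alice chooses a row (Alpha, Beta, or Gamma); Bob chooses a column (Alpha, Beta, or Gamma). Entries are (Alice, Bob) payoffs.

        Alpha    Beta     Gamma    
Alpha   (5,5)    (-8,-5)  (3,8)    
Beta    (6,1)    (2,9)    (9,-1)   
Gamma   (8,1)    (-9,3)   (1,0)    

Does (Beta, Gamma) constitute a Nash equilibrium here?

No

Holding Bob at Gamma: Alice gets 9 from Beta, versus 3 from Alpha, 1 from Gamma. No profitable deviation for Alice.
Holding Alice at Beta: Bob gets -1 from Gamma but could get 9 by switching to Beta. Bob has a profitable deviation.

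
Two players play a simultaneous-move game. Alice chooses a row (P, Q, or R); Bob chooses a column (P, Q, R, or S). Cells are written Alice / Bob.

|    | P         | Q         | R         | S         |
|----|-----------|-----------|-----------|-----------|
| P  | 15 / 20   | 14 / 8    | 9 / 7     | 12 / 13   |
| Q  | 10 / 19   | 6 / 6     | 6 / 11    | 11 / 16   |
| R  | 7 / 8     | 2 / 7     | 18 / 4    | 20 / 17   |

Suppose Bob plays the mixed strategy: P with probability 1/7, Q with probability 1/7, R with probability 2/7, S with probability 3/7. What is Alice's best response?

R

Compute Alice's expected payoff from each pure strategy against the given mix.
P: (1/7)·15 + (1/7)·14 + (2/7)·9 + (3/7)·12 = 83/7
Q: (1/7)·10 + (1/7)·6 + (2/7)·6 + (3/7)·11 = 61/7
R: (1/7)·7 + (1/7)·2 + (2/7)·18 + (3/7)·20 = 15
Highest expected payoff is 15, from R.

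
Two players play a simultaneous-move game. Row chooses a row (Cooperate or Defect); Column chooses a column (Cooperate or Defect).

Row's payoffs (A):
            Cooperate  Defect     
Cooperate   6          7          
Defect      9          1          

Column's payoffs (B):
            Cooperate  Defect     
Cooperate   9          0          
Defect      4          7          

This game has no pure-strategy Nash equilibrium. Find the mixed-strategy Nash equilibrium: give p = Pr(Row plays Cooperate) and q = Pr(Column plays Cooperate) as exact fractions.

p = 1/4, q = 2/3

In a mixed NE each player is indifferent between their pure strategies, so the opponent's mix sets the indifference.
Column indifferent between Cooperate and Defect: p·9 + (1−p)·4 = p·0 + (1−p)·7 ⟹ 4 + 5p = 7 + (-7)p ⟹ p = 1/4.
Row indifferent between Cooperate and Defect: q·6 + (1−q)·7 = q·9 + (1−q)·1 ⟹ 7 + (-1)q = 1 + 8q ⟹ q = 2/3.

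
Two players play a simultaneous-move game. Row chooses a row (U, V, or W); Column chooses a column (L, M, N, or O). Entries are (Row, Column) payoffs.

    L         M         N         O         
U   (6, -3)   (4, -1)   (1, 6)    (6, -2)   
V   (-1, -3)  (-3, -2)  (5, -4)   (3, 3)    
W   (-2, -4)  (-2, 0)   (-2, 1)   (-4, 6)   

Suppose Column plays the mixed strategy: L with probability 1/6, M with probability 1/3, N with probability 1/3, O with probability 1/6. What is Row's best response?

U

Row's best reply maximizes expected payoff against the mix.
U: (1/6)·6 + (1/3)·4 + (1/3)·1 + (1/6)·6 = 11/3
V: (1/6)·(-1) + (1/3)·(-3) + (1/3)·5 + (1/6)·3 = 1
W: (1/6)·(-2) + (1/3)·(-2) + (1/3)·(-2) + (1/6)·(-4) = -7/3
Highest expected payoff is 11/3, from U.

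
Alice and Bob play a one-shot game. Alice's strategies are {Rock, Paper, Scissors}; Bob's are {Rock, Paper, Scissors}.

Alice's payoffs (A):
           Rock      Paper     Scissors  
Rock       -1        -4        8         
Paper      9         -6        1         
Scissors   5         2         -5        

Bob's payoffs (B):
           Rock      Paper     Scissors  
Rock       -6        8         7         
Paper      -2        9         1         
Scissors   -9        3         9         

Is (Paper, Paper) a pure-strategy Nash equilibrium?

Holding Bob at Paper: Alice gets -6 from Paper but could get 2 by switching to Scissors. Alice has a profitable deviation.

No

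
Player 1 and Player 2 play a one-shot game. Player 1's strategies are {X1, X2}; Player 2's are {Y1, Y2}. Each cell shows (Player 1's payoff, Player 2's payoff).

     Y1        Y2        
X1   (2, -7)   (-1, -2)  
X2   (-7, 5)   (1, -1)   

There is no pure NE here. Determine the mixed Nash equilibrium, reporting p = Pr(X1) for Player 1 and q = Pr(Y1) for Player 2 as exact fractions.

p = 6/11, q = 2/11

Each player's mixing probability is pinned down by making the *other* player indifferent.
Player 2 indifferent between Y1 and Y2: p·(-7) + (1−p)·5 = p·(-2) + (1−p)·(-1) ⟹ 5 + (-12)p = (-1) + (-1)p ⟹ p = 6/11.
Player 1 indifferent between X1 and X2: q·2 + (1−q)·(-1) = q·(-7) + (1−q)·1 ⟹ (-1) + 3q = 1 + (-8)q ⟹ q = 2/11.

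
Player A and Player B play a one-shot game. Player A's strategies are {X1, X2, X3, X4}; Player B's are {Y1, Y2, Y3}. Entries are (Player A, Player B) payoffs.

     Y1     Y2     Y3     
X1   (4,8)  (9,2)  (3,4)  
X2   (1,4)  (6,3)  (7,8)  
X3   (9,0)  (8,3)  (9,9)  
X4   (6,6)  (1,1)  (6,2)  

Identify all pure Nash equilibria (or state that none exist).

(X3, Y3)

Check mutual best responses: a cell is a NE iff neither player can gain by unilaterally deviating.
Player A's best responses — vs Y1: X3 (payoff 9); vs Y2: X1 (payoff 9); vs Y3: X3 (payoff 9).
Player B's best responses — vs X1: Y1 (payoff 8); vs X2: Y3 (payoff 8); vs X3: Y3 (payoff 9); vs X4: Y1 (payoff 6).
The only mutual best response is (X3, Y3); neither player gains by switching there.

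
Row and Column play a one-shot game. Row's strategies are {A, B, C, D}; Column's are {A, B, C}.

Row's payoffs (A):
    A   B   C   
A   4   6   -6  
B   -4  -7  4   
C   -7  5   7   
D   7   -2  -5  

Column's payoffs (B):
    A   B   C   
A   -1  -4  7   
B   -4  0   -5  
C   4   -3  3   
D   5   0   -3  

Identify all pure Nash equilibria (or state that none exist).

Check mutual best responses: a cell is a NE iff neither player can gain by unilaterally deviating.
Row's best responses — vs A: D (payoff 7); vs B: A (payoff 6); vs C: C (payoff 7).
Column's best responses — vs A: C (payoff 7); vs B: B (payoff 0); vs C: A (payoff 4); vs D: A (payoff 5).
The only mutual best response is (D, A); neither player gains by switching there.

(D, A)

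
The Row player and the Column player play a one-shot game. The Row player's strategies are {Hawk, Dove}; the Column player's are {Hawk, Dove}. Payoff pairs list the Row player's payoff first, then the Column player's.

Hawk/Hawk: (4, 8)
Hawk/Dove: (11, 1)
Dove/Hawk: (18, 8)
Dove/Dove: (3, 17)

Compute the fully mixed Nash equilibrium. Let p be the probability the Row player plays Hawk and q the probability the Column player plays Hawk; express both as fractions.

In a mixed NE each player is indifferent between their pure strategies, so the opponent's mix sets the indifference.
The Column player indifferent between Hawk and Dove: p·8 + (1−p)·8 = p·1 + (1−p)·17 ⟹ 8 + 0p = 17 + (-16)p ⟹ p = 9/16.
The Row player indifferent between Hawk and Dove: q·4 + (1−q)·11 = q·18 + (1−q)·3 ⟹ 11 + (-7)q = 3 + 15q ⟹ q = 4/11.

p = 9/16, q = 4/11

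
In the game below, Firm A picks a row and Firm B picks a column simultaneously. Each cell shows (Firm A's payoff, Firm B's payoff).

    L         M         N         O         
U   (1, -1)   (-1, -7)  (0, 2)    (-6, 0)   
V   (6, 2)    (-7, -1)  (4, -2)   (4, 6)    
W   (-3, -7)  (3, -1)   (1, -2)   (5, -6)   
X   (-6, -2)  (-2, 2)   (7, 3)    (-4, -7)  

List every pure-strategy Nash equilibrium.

(W, M) and (X, N)

A profile is a Nash equilibrium when each player is best-responding to the other.
Firm A's best responses — vs L: V (payoff 6); vs M: W (payoff 3); vs N: X (payoff 7); vs O: W (payoff 5).
Firm B's best responses — vs U: N (payoff 2); vs V: O (payoff 6); vs W: M (payoff -1); vs X: N (payoff 3).
Mutual best responses occur at (W, M) and (X, N); at each, neither player gains by switching.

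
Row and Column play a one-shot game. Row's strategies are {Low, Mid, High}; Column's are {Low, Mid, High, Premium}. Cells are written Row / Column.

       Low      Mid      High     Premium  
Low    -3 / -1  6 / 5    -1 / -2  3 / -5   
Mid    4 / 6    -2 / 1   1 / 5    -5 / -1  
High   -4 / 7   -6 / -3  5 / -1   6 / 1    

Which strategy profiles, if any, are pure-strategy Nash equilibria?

(Low, Mid) and (Mid, Low)

Find each player's best response to every opponent strategy; NE are the intersections.
Row's best responses — vs Low: Mid (payoff 4); vs Mid: Low (payoff 6); vs High: High (payoff 5); vs Premium: High (payoff 6).
Column's best responses — vs Low: Mid (payoff 5); vs Mid: Low (payoff 6); vs High: Low (payoff 7).
Mutual best responses occur at (Low, Mid) and (Mid, Low); at each, neither player gains by switching.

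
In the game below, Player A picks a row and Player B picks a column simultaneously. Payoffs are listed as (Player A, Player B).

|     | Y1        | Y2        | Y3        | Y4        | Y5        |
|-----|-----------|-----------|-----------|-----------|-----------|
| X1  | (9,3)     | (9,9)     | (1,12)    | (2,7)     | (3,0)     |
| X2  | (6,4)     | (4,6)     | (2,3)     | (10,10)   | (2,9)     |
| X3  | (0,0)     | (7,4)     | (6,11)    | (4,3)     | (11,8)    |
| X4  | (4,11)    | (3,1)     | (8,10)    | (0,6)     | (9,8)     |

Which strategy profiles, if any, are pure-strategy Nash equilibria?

(X2, Y4)

Find each player's best response to every opponent strategy; NE are the intersections.
Player A's best responses — vs Y1: X1 (payoff 9); vs Y2: X1 (payoff 9); vs Y3: X4 (payoff 8); vs Y4: X2 (payoff 10); vs Y5: X3 (payoff 11).
Player B's best responses — vs X1: Y3 (payoff 12); vs X2: Y4 (payoff 10); vs X3: Y3 (payoff 11); vs X4: Y1 (payoff 11).
The only mutual best response is (X2, Y4); neither player gains by switching there.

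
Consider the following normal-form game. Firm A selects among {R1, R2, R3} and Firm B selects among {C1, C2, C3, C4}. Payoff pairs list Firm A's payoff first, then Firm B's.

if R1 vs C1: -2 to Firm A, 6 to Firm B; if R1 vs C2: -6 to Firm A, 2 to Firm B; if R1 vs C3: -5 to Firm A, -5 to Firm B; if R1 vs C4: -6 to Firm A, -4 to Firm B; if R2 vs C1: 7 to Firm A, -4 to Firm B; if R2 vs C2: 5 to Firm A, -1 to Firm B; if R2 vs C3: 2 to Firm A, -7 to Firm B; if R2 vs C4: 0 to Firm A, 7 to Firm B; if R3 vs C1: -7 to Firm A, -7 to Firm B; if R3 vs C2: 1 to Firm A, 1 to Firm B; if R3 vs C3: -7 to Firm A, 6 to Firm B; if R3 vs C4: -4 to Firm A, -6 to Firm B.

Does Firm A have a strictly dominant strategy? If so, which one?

Check whether one of Firm A's strategies beats all alternatives regardless of what the opponent does.
R2 strictly dominates: vs C1: 7 > each of {-2, -7}; vs C2: 5 > each of {-6, 1}; vs C3: 2 > each of {-5, -7}; vs C4: 0 > each of {-6, -4}.

R2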